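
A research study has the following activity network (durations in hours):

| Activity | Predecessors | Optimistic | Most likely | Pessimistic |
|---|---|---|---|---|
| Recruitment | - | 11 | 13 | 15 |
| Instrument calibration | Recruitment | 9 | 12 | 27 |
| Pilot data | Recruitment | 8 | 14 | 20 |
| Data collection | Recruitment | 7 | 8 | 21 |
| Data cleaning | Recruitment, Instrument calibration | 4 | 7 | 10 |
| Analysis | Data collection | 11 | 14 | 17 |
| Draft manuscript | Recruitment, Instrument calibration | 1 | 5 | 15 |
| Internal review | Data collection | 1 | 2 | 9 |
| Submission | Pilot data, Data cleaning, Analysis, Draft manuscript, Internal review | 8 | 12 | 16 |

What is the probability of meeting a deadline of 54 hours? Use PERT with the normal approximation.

te_Recruitment = (11 + 4·13 + 15)/6 = 78/6 = 13; σ²_Recruitment = ((15−11)/6)² = 0.444
te_Instrument calibration = (9 + 4·12 + 27)/6 = 84/6 = 14; σ²_Instrument calibration = ((27−9)/6)² = 9.000
te_Pilot data = (8 + 4·14 + 20)/6 = 84/6 = 14; σ²_Pilot data = ((20−8)/6)² = 4.000
te_Data collection = (7 + 4·8 + 21)/6 = 60/6 = 10; σ²_Data collection = ((21−7)/6)² = 5.444
te_Data cleaning = (4 + 4·7 + 10)/6 = 42/6 = 7; σ²_Data cleaning = ((10−4)/6)² = 1.000
te_Analysis = (11 + 4·14 + 17)/6 = 84/6 = 14; σ²_Analysis = ((17−11)/6)² = 1.000
te_Draft manuscript = (1 + 4·5 + 15)/6 = 36/6 = 6; σ²_Draft manuscript = ((15−1)/6)² = 5.444
te_Internal review = (1 + 4·2 + 9)/6 = 18/6 = 3; σ²_Internal review = ((9−1)/6)² = 1.778
te_Submission = (8 + 4·12 + 16)/6 = 72/6 = 12; σ²_Submission = ((16−8)/6)² = 1.778

Forward pass:
ES_Recruitment = 0; EF_Recruitment = 13
ES_Instrument calibration = 13; EF_Instrument calibration = 13+14 = 27
ES_Pilot data = 13; EF_Pilot data = 13+14 = 27
ES_Data collection = 13; EF_Data collection = 13+10 = 23
ES_Data cleaning = max(EF_Recruitment=13, EF_Instrument calibration=27) = 27; EF_Data cleaning = 27+7 = 34
ES_Analysis = 23; EF_Analysis = 23+14 = 37
ES_Draft manuscript = max(EF_Recruitment=13, EF_Instrument calibration=27) = 27; EF_Draft manuscript = 27+6 = 33
ES_Internal review = 23; EF_Internal review = 23+3 = 26
ES_Submission = max(EF_Pilot data=27, EF_Data cleaning=34, EF_Analysis=37, EF_Draft manuscript=33, EF_Internal review=26) = 37; EF_Submission = 37+12 = 49
Expected project duration μ = 49 hours. Critical path: Recruitment → Data collection → Analysis → Submission.

Variance along critical path = 0.444 + 5.444 + 1.000 + 1.778 = 8.667; σ = √8.667 = 2.944 hours.
Z = (54 − 49) / 2.944 = 1.698
P(T ≤ 54) = Φ(1.698) ≈ 0.955

0.955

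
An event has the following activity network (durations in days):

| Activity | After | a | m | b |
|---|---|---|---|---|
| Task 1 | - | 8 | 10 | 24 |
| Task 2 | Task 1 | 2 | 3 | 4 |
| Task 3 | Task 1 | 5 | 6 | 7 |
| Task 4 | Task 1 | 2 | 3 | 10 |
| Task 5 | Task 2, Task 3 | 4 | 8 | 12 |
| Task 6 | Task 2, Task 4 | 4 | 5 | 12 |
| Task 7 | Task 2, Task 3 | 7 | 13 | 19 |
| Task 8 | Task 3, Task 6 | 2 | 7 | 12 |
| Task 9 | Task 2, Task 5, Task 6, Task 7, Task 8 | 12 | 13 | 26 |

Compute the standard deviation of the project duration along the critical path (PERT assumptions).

4.08 days

te_Task 1 = (8 + 4·10 + 24)/6 = 72/6 = 12; σ²_Task 1 = ((24−8)/6)² = 7.111
te_Task 2 = (2 + 4·3 + 4)/6 = 18/6 = 3; σ²_Task 2 = ((4−2)/6)² = 0.111
te_Task 3 = (5 + 4·6 + 7)/6 = 36/6 = 6; σ²_Task 3 = ((7−5)/6)² = 0.111
te_Task 4 = (2 + 4·3 + 10)/6 = 24/6 = 4; σ²_Task 4 = ((10−2)/6)² = 1.778
te_Task 5 = (4 + 4·8 + 12)/6 = 48/6 = 8; σ²_Task 5 = ((12−4)/6)² = 1.778
te_Task 6 = (4 + 4·5 + 12)/6 = 36/6 = 6; σ²_Task 6 = ((12−4)/6)² = 1.778
te_Task 7 = (7 + 4·13 + 19)/6 = 78/6 = 13; σ²_Task 7 = ((19−7)/6)² = 4.000
te_Task 8 = (2 + 4·7 + 12)/6 = 42/6 = 7; σ²_Task 8 = ((12−2)/6)² = 2.778
te_Task 9 = (12 + 4·13 + 26)/6 = 90/6 = 15; σ²_Task 9 = ((26−12)/6)² = 5.444

Forward pass:
ES_Task 1 = 0; EF_Task 1 = 12
ES_Task 2 = 12; EF_Task 2 = 12+3 = 15
ES_Task 3 = 12; EF_Task 3 = 12+6 = 18
ES_Task 4 = 12; EF_Task 4 = 12+4 = 16
ES_Task 5 = max(EF_Task 2=15, EF_Task 3=18) = 18; EF_Task 5 = 18+8 = 26
ES_Task 6 = max(EF_Task 2=15, EF_Task 4=16) = 16; EF_Task 6 = 16+6 = 22
ES_Task 7 = max(EF_Task 2=15, EF_Task 3=18) = 18; EF_Task 7 = 18+13 = 31
ES_Task 8 = max(EF_Task 3=18, EF_Task 6=22) = 22; EF_Task 8 = 22+7 = 29
ES_Task 9 = max(EF_Task 2=15, EF_Task 5=26, EF_Task 6=22, EF_Task 7=31, EF_Task 8=29) = 31; EF_Task 9 = 31+15 = 46
Expected project duration μ = 46 days. Critical path: Task 1 → Task 3 → Task 7 → Task 9.

Variance along critical path = 7.111 + 0.111 + 4.000 + 5.444 = 16.667
σ = √16.667 = 4.082 days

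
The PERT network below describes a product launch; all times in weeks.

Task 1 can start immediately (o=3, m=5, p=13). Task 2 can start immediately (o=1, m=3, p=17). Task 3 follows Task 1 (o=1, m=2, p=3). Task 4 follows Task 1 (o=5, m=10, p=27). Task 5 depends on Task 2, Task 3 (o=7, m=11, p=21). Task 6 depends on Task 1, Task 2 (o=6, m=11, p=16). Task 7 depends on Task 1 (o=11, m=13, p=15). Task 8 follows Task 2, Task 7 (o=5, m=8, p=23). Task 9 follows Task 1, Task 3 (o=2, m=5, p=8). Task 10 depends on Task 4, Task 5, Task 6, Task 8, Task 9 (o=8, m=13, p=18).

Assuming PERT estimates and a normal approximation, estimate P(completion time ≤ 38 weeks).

te_Task 1 = (3 + 4·5 + 13)/6 = 36/6 = 6; σ²_Task 1 = ((13−3)/6)² = 2.778
te_Task 2 = (1 + 4·3 + 17)/6 = 30/6 = 5; σ²_Task 2 = ((17−1)/6)² = 7.111
te_Task 3 = (1 + 4·2 + 3)/6 = 12/6 = 2; σ²_Task 3 = ((3−1)/6)² = 0.111
te_Task 4 = (5 + 4·10 + 27)/6 = 72/6 = 12; σ²_Task 4 = ((27−5)/6)² = 13.444
te_Task 5 = (7 + 4·11 + 21)/6 = 72/6 = 12; σ²_Task 5 = ((21−7)/6)² = 5.444
te_Task 6 = (6 + 4·11 + 16)/6 = 66/6 = 11; σ²_Task 6 = ((16−6)/6)² = 2.778
te_Task 7 = (11 + 4·13 + 15)/6 = 78/6 = 13; σ²_Task 7 = ((15−11)/6)² = 0.444
te_Task 8 = (5 + 4·8 + 23)/6 = 60/6 = 10; σ²_Task 8 = ((23−5)/6)² = 9.000
te_Task 9 = (2 + 4·5 + 8)/6 = 30/6 = 5; σ²_Task 9 = ((8−2)/6)² = 1.000
te_Task 10 = (8 + 4·13 + 18)/6 = 78/6 = 13; σ²_Task 10 = ((18−8)/6)² = 2.778

Forward pass:
ES_Task 1 = 0; EF_Task 1 = 6
ES_Task 2 = 0; EF_Task 2 = 5
ES_Task 3 = 6; EF_Task 3 = 6+2 = 8
ES_Task 4 = 6; EF_Task 4 = 6+12 = 18
ES_Task 5 = max(EF_Task 2=5, EF_Task 3=8) = 8; EF_Task 5 = 8+12 = 20
ES_Task 6 = max(EF_Task 1=6, EF_Task 2=5) = 6; EF_Task 6 = 6+11 = 17
ES_Task 7 = 6; EF_Task 7 = 6+13 = 19
ES_Task 8 = max(EF_Task 2=5, EF_Task 7=19) = 19; EF_Task 8 = 19+10 = 29
ES_Task 9 = max(EF_Task 1=6, EF_Task 3=8) = 8; EF_Task 9 = 8+5 = 13
ES_Task 10 = max(EF_Task 4=18, EF_Task 5=20, EF_Task 6=17, EF_Task 8=29, EF_Task 9=13) = 29; EF_Task 10 = 29+13 = 42
Expected project duration μ = 42 weeks. Critical path: Task 1 → Task 7 → Task 8 → Task 10.

Variance along critical path = 2.778 + 0.444 + 9.000 + 2.778 = 15.000; σ = √15.000 = 3.873 weeks.
Z = (38 − 42) / 3.873 = -1.033
P(T ≤ 38) = Φ(-1.033) ≈ 0.151

0.151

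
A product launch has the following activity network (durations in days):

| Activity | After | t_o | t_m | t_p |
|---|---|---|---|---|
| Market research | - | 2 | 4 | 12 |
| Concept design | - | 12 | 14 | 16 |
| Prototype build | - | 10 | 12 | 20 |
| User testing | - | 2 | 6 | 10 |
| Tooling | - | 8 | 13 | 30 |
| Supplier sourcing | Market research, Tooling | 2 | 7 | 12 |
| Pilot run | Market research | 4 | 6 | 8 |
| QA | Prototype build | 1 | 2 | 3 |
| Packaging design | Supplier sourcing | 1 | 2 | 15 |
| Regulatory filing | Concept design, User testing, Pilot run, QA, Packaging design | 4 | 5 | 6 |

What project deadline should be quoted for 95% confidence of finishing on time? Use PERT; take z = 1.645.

38.7 days

te_Market research = (2 + 4·4 + 12)/6 = 30/6 = 5; σ²_Market research = ((12−2)/6)² = 2.778
te_Concept design = (12 + 4·14 + 16)/6 = 84/6 = 14; σ²_Concept design = ((16−12)/6)² = 0.444
te_Prototype build = (10 + 4·12 + 20)/6 = 78/6 = 13; σ²_Prototype build = ((20−10)/6)² = 2.778
te_User testing = (2 + 4·6 + 10)/6 = 36/6 = 6; σ²_User testing = ((10−2)/6)² = 1.778
te_Tooling = (8 + 4·13 + 30)/6 = 90/6 = 15; σ²_Tooling = ((30−8)/6)² = 13.444
te_Supplier sourcing = (2 + 4·7 + 12)/6 = 42/6 = 7; σ²_Supplier sourcing = ((12−2)/6)² = 2.778
te_Pilot run = (4 + 4·6 + 8)/6 = 36/6 = 6; σ²_Pilot run = ((8−4)/6)² = 0.444
te_QA = (1 + 4·2 + 3)/6 = 12/6 = 2; σ²_QA = ((3−1)/6)² = 0.111
te_Packaging design = (1 + 4·2 + 15)/6 = 24/6 = 4; σ²_Packaging design = ((15−1)/6)² = 5.444
te_Regulatory filing = (4 + 4·5 + 6)/6 = 30/6 = 5; σ²_Regulatory filing = ((6−4)/6)² = 0.111

Forward pass:
ES_Market research = 0; EF_Market research = 5
ES_Concept design = 0; EF_Concept design = 14
ES_Prototype build = 0; EF_Prototype build = 13
ES_User testing = 0; EF_User testing = 6
ES_Tooling = 0; EF_Tooling = 15
ES_Supplier sourcing = max(EF_Market research=5, EF_Tooling=15) = 15; EF_Supplier sourcing = 15+7 = 22
ES_Pilot run = 5; EF_Pilot run = 5+6 = 11
ES_QA = 13; EF_QA = 13+2 = 15
ES_Packaging design = 22; EF_Packaging design = 22+4 = 26
ES_Regulatory filing = max(EF_Concept design=14, EF_User testing=6, EF_Pilot run=11, EF_QA=15, EF_Packaging design=26) = 26; EF_Regulatory filing = 26+5 = 31
Expected project duration μ = 31 days. Critical path: Tooling → Supplier sourcing → Packaging design → Regulatory filing.

Variance along critical path = 13.444 + 2.778 + 5.444 + 0.111 = 21.778; σ = 4.667 days.
D = μ + z·σ = 31 + 1.645·4.667 = 38.7 days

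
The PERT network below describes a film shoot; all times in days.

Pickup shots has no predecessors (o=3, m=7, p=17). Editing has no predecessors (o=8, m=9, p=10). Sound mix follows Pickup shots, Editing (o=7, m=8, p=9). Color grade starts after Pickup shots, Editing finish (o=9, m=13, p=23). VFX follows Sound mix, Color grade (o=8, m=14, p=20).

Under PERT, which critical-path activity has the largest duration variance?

te_Pickup shots = (3 + 4·7 + 17)/6 = 48/6 = 8; σ²_Pickup shots = ((17−3)/6)² = 5.444
te_Editing = (8 + 4·9 + 10)/6 = 54/6 = 9; σ²_Editing = ((10−8)/6)² = 0.111
te_Sound mix = (7 + 4·8 + 9)/6 = 48/6 = 8; σ²_Sound mix = ((9−7)/6)² = 0.111
te_Color grade = (9 + 4·13 + 23)/6 = 84/6 = 14; σ²_Color grade = ((23−9)/6)² = 5.444
te_VFX = (8 + 4·14 + 20)/6 = 84/6 = 14; σ²_VFX = ((20−8)/6)² = 4.000

Forward pass:
ES_Pickup shots = 0; EF_Pickup shots = 8
ES_Editing = 0; EF_Editing = 9
ES_Sound mix = max(EF_Pickup shots=8, EF_Editing=9) = 9; EF_Sound mix = 9+8 = 17
ES_Color grade = max(EF_Pickup shots=8, EF_Editing=9) = 9; EF_Color grade = 9+14 = 23
ES_VFX = max(EF_Sound mix=17, EF_Color grade=23) = 23; EF_VFX = 23+14 = 37
Expected project duration μ = 37 days. Critical path: Editing → Color grade → VFX.

Variances on critical path: σ²_Editing=0.111, σ²_Color grade=5.444, σ²_VFX=4.000.
Largest is σ²_Color grade = 5.444.

Color grade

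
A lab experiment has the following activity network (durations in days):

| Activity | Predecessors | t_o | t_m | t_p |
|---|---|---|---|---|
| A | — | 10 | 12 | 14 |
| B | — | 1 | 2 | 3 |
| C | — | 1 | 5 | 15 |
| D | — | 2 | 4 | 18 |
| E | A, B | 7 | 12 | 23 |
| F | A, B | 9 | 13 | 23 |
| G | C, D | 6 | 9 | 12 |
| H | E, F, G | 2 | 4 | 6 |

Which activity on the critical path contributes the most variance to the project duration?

te_A = (10 + 4·12 + 14)/6 = 72/6 = 12; σ²_A = ((14−10)/6)² = 0.444
te_B = (1 + 4·2 + 3)/6 = 12/6 = 2; σ²_B = ((3−1)/6)² = 0.111
te_C = (1 + 4·5 + 15)/6 = 36/6 = 6; σ²_C = ((15−1)/6)² = 5.444
te_D = (2 + 4·4 + 18)/6 = 36/6 = 6; σ²_D = ((18−2)/6)² = 7.111
te_E = (7 + 4·12 + 23)/6 = 78/6 = 13; σ²_E = ((23−7)/6)² = 7.111
te_F = (9 + 4·13 + 23)/6 = 84/6 = 14; σ²_F = ((23−9)/6)² = 5.444
te_G = (6 + 4·9 + 12)/6 = 54/6 = 9; σ²_G = ((12−6)/6)² = 1.000
te_H = (2 + 4·4 + 6)/6 = 24/6 = 4; σ²_H = ((6−2)/6)² = 0.444

Forward pass:
ES_A = 0; EF_A = 12
ES_B = 0; EF_B = 2
ES_C = 0; EF_C = 6
ES_D = 0; EF_D = 6
ES_E = max(EF_A=12, EF_B=2) = 12; EF_E = 12+13 = 25
ES_F = max(EF_A=12, EF_B=2) = 12; EF_F = 12+14 = 26
ES_G = max(EF_C=6, EF_D=6) = 6; EF_G = 6+9 = 15
ES_H = max(EF_E=25, EF_F=26, EF_G=15) = 26; EF_H = 26+4 = 30
Expected project duration μ = 30 days. Critical path: A → F → H.

Variances on critical path: σ²_A=0.444, σ²_F=5.444, σ²_H=0.444.
Largest is σ²_F = 5.444.

F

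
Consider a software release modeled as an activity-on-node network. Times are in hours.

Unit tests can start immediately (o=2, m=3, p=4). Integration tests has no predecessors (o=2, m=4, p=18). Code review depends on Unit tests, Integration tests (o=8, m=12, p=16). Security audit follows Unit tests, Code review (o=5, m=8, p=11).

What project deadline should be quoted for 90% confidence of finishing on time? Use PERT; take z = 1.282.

30.0 hours

te_Unit tests = (2 + 4·3 + 4)/6 = 18/6 = 3; σ²_Unit tests = ((4−2)/6)² = 0.111
te_Integration tests = (2 + 4·4 + 18)/6 = 36/6 = 6; σ²_Integration tests = ((18−2)/6)² = 7.111
te_Code review = (8 + 4·12 + 16)/6 = 72/6 = 12; σ²_Code review = ((16−8)/6)² = 1.778
te_Security audit = (5 + 4·8 + 11)/6 = 48/6 = 8; σ²_Security audit = ((11−5)/6)² = 1.000

Forward pass:
ES_Unit tests = 0; EF_Unit tests = 3
ES_Integration tests = 0; EF_Integration tests = 6
ES_Code review = max(EF_Unit tests=3, EF_Integration tests=6) = 6; EF_Code review = 6+12 = 18
ES_Security audit = max(EF_Unit tests=3, EF_Code review=18) = 18; EF_Security audit = 18+8 = 26
Expected project duration μ = 26 hours. Critical path: Integration tests → Code review → Security audit.

Variance along critical path = 7.111 + 1.778 + 1.000 = 9.889; σ = 3.145 hours.
D = μ + z·σ = 26 + 1.282·3.145 = 30.0 hours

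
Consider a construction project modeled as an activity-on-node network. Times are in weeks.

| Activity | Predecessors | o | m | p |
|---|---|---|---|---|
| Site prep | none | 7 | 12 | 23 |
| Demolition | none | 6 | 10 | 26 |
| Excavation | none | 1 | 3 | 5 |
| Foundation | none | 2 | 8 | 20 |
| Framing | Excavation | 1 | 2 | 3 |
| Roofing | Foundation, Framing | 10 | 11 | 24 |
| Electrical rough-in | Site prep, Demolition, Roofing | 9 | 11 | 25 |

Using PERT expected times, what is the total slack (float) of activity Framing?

te_Site prep = (7 + 4·12 + 23)/6 = 78/6 = 13
te_Demolition = (6 + 4·10 + 26)/6 = 72/6 = 12
te_Excavation = (1 + 4·3 + 5)/6 = 18/6 = 3
te_Foundation = (2 + 4·8 + 20)/6 = 54/6 = 9
te_Framing = (1 + 4·2 + 3)/6 = 12/6 = 2
te_Roofing = (10 + 4·11 + 24)/6 = 78/6 = 13
te_Electrical rough-in = (9 + 4·11 + 25)/6 = 78/6 = 13

Forward pass:
ES_Site prep = 0; EF_Site prep = 13
ES_Demolition = 0; EF_Demolition = 12
ES_Excavation = 0; EF_Excavation = 3
ES_Foundation = 0; EF_Foundation = 9
ES_Framing = 3; EF_Framing = 3+2 = 5
ES_Roofing = max(EF_Foundation=9, EF_Framing=5) = 9; EF_Roofing = 9+13 = 22
ES_Electrical rough-in = max(EF_Site prep=13, EF_Demolition=12, EF_Roofing=22) = 22; EF_Electrical rough-in = 22+13 = 35
Expected project duration μ = 35 weeks. Critical path: Foundation → Roofing → Electrical rough-in.

Backward pass:
LF_Electrical rough-in = 35; LS_Electrical rough-in = 35−13 = 22
LF_Roofing = LS_Electrical rough-in = 22; LS_Roofing = 22−13 = 9
LF_Framing = LS_Roofing = 9; LS_Framing = 9−2 = 7
LF_Foundation = LS_Roofing = 9; LS_Foundation = 9−9 = 0
LF_Excavation = LS_Framing = 7; LS_Excavation = 7−3 = 4
LF_Demolition = LS_Electrical rough-in = 22; LS_Demolition = 22−12 = 10
LF_Site prep = LS_Electrical rough-in = 22; LS_Site prep = 22−13 = 9
Slack_Framing = LS_Framing − ES_Framing = 7 − 3 = 4

4 weeks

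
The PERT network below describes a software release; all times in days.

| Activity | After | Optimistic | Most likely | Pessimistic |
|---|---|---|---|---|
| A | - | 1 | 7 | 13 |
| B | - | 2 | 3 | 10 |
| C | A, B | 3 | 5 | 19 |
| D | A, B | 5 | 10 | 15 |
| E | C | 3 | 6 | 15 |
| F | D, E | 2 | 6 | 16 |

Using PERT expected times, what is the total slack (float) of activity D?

4 days

te_A = (1 + 4·7 + 13)/6 = 42/6 = 7
te_B = (2 + 4·3 + 10)/6 = 24/6 = 4
te_C = (3 + 4·5 + 19)/6 = 42/6 = 7
te_D = (5 + 4·10 + 15)/6 = 60/6 = 10
te_E = (3 + 4·6 + 15)/6 = 42/6 = 7
te_F = (2 + 4·6 + 16)/6 = 42/6 = 7

Forward pass:
ES_A = 0; EF_A = 7
ES_B = 0; EF_B = 4
ES_C = max(EF_A=7, EF_B=4) = 7; EF_C = 7+7 = 14
ES_D = max(EF_A=7, EF_B=4) = 7; EF_D = 7+10 = 17
ES_E = 14; EF_E = 14+7 = 21
ES_F = max(EF_D=17, EF_E=21) = 21; EF_F = 21+7 = 28
Expected project duration μ = 28 days. Critical path: A → C → E → F.

Backward pass:
LF_F = 28; LS_F = 28−7 = 21
LF_E = LS_F = 21; LS_E = 21−7 = 14
LF_D = LS_F = 21; LS_D = 21−10 = 11
LF_C = LS_E = 14; LS_C = 14−7 = 7
LF_B = min(LS_C=7, LS_D=11) = 7; LS_B = 7−4 = 3
LF_A = min(LS_C=7, LS_D=11) = 7; LS_A = 7−7 = 0
Slack_D = LS_D − ES_D = 11 − 7 = 4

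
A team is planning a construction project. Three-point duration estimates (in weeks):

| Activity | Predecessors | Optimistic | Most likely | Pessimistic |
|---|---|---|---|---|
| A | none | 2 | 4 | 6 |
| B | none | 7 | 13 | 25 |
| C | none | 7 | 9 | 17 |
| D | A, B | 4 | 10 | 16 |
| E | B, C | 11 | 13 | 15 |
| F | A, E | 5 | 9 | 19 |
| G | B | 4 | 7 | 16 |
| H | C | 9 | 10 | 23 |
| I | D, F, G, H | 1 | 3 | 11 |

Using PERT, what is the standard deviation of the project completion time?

4.20 weeks

te_A = (2 + 4·4 + 6)/6 = 24/6 = 4; σ²_A = ((6−2)/6)² = 0.444
te_B = (7 + 4·13 + 25)/6 = 84/6 = 14; σ²_B = ((25−7)/6)² = 9.000
te_C = (7 + 4·9 + 17)/6 = 60/6 = 10; σ²_C = ((17−7)/6)² = 2.778
te_D = (4 + 4·10 + 16)/6 = 60/6 = 10; σ²_D = ((16−4)/6)² = 4.000
te_E = (11 + 4·13 + 15)/6 = 78/6 = 13; σ²_E = ((15−11)/6)² = 0.444
te_F = (5 + 4·9 + 19)/6 = 60/6 = 10; σ²_F = ((19−5)/6)² = 5.444
te_G = (4 + 4·7 + 16)/6 = 48/6 = 8; σ²_G = ((16−4)/6)² = 4.000
te_H = (9 + 4·10 + 23)/6 = 72/6 = 12; σ²_H = ((23−9)/6)² = 5.444
te_I = (1 + 4·3 + 11)/6 = 24/6 = 4; σ²_I = ((11−1)/6)² = 2.778

Forward pass:
ES_A = 0; EF_A = 4
ES_B = 0; EF_B = 14
ES_C = 0; EF_C = 10
ES_D = max(EF_A=4, EF_B=14) = 14; EF_D = 14+10 = 24
ES_E = max(EF_B=14, EF_C=10) = 14; EF_E = 14+13 = 27
ES_F = max(EF_A=4, EF_E=27) = 27; EF_F = 27+10 = 37
ES_G = 14; EF_G = 14+8 = 22
ES_H = 10; EF_H = 10+12 = 22
ES_I = max(EF_D=24, EF_F=37, EF_G=22, EF_H=22) = 37; EF_I = 37+4 = 41
Expected project duration μ = 41 weeks. Critical path: B → E → F → I.

Variance along critical path = 9.000 + 0.444 + 5.444 + 2.778 = 17.667
σ = √17.667 = 4.203 weeks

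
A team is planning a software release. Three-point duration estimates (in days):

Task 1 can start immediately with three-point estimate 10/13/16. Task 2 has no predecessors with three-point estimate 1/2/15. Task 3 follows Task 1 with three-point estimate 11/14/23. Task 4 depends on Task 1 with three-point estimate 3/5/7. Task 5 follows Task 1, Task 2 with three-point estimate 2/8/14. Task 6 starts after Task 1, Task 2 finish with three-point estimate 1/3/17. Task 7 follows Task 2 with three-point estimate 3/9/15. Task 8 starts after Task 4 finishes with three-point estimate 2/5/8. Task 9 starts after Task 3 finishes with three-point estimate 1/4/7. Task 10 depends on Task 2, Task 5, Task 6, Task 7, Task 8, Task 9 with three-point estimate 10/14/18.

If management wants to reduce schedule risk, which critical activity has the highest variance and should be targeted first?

te_Task 1 = (10 + 4·13 + 16)/6 = 78/6 = 13; σ²_Task 1 = ((16−10)/6)² = 1.000
te_Task 2 = (1 + 4·2 + 15)/6 = 24/6 = 4; σ²_Task 2 = ((15−1)/6)² = 5.444
te_Task 3 = (11 + 4·14 + 23)/6 = 90/6 = 15; σ²_Task 3 = ((23−11)/6)² = 4.000
te_Task 4 = (3 + 4·5 + 7)/6 = 30/6 = 5; σ²_Task 4 = ((7−3)/6)² = 0.444
te_Task 5 = (2 + 4·8 + 14)/6 = 48/6 = 8; σ²_Task 5 = ((14−2)/6)² = 4.000
te_Task 6 = (1 + 4·3 + 17)/6 = 30/6 = 5; σ²_Task 6 = ((17−1)/6)² = 7.111
te_Task 7 = (3 + 4·9 + 15)/6 = 54/6 = 9; σ²_Task 7 = ((15−3)/6)² = 4.000
te_Task 8 = (2 + 4·5 + 8)/6 = 30/6 = 5; σ²_Task 8 = ((8−2)/6)² = 1.000
te_Task 9 = (1 + 4·4 + 7)/6 = 24/6 = 4; σ²_Task 9 = ((7−1)/6)² = 1.000
te_Task 10 = (10 + 4·14 + 18)/6 = 84/6 = 14; σ²_Task 10 = ((18−10)/6)² = 1.778

Forward pass:
ES_Task 1 = 0; EF_Task 1 = 13
ES_Task 2 = 0; EF_Task 2 = 4
ES_Task 3 = 13; EF_Task 3 = 13+15 = 28
ES_Task 4 = 13; EF_Task 4 = 13+5 = 18
ES_Task 5 = max(EF_Task 1=13, EF_Task 2=4) = 13; EF_Task 5 = 13+8 = 21
ES_Task 6 = max(EF_Task 1=13, EF_Task 2=4) = 13; EF_Task 6 = 13+5 = 18
ES_Task 7 = 4; EF_Task 7 = 4+9 = 13
ES_Task 8 = 18; EF_Task 8 = 18+5 = 23
ES_Task 9 = 28; EF_Task 9 = 28+4 = 32
ES_Task 10 = max(EF_Task 2=4, EF_Task 5=21, EF_Task 6=18, EF_Task 7=13, EF_Task 8=23, EF_Task 9=32) = 32; EF_Task 10 = 32+14 = 46
Expected project duration μ = 46 days. Critical path: Task 1 → Task 3 → Task 9 → Task 10.

Variances on critical path: σ²_Task 1=1.000, σ²_Task 3=4.000, σ²_Task 9=1.000, σ²_Task 10=1.778.
Largest is σ²_Task 3 = 4.000.

Task 3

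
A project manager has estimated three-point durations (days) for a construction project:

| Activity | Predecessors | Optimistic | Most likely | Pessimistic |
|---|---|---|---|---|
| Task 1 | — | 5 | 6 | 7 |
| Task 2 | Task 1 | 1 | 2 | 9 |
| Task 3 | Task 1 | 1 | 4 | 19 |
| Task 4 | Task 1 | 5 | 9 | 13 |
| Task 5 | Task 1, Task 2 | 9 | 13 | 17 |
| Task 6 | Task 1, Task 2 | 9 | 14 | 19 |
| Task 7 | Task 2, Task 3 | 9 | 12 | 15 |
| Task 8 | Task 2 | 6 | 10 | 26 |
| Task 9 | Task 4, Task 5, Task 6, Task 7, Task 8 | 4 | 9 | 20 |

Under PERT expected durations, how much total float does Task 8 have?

3 days

te_Task 1 = (5 + 4·6 + 7)/6 = 36/6 = 6
te_Task 2 = (1 + 4·2 + 9)/6 = 18/6 = 3
te_Task 3 = (1 + 4·4 + 19)/6 = 36/6 = 6
te_Task 4 = (5 + 4·9 + 13)/6 = 54/6 = 9
te_Task 5 = (9 + 4·13 + 17)/6 = 78/6 = 13
te_Task 6 = (9 + 4·14 + 19)/6 = 84/6 = 14
te_Task 7 = (9 + 4·12 + 15)/6 = 72/6 = 12
te_Task 8 = (6 + 4·10 + 26)/6 = 72/6 = 12
te_Task 9 = (4 + 4·9 + 20)/6 = 60/6 = 10

Forward pass:
ES_Task 1 = 0; EF_Task 1 = 6
ES_Task 2 = 6; EF_Task 2 = 6+3 = 9
ES_Task 3 = 6; EF_Task 3 = 6+6 = 12
ES_Task 4 = 6; EF_Task 4 = 6+9 = 15
ES_Task 5 = max(EF_Task 1=6, EF_Task 2=9) = 9; EF_Task 5 = 9+13 = 22
ES_Task 6 = max(EF_Task 1=6, EF_Task 2=9) = 9; EF_Task 6 = 9+14 = 23
ES_Task 7 = max(EF_Task 2=9, EF_Task 3=12) = 12; EF_Task 7 = 12+12 = 24
ES_Task 8 = 9; EF_Task 8 = 9+12 = 21
ES_Task 9 = max(EF_Task 4=15, EF_Task 5=22, EF_Task 6=23, EF_Task 7=24, EF_Task 8=21) = 24; EF_Task 9 = 24+10 = 34
Expected project duration μ = 34 days. Critical path: Task 1 → Task 3 → Task 7 → Task 9.

Backward pass:
LF_Task 9 = 34; LS_Task 9 = 34−10 = 24
LF_Task 8 = LS_Task 9 = 24; LS_Task 8 = 24−12 = 12
LF_Task 7 = LS_Task 9 = 24; LS_Task 7 = 24−12 = 12
LF_Task 6 = LS_Task 9 = 24; LS_Task 6 = 24−14 = 10
LF_Task 5 = LS_Task 9 = 24; LS_Task 5 = 24−13 = 11
LF_Task 4 = LS_Task 9 = 24; LS_Task 4 = 24−9 = 15
LF_Task 3 = LS_Task 7 = 12; LS_Task 3 = 12−6 = 6
LF_Task 2 = min(LS_Task 5=11, LS_Task 6=10, LS_Task 7=12, LS_Task 8=12) = 10; LS_Task 2 = 10−3 = 7
LF_Task 1 = min(LS_Task 2=7, LS_Task 3=6, LS_Task 4=15, LS_Task 5=11, LS_Task 6=10) = 6; LS_Task 1 = 6−6 = 0
Slack_Task 8 = LS_Task 8 − ES_Task 8 = 12 − 9 = 3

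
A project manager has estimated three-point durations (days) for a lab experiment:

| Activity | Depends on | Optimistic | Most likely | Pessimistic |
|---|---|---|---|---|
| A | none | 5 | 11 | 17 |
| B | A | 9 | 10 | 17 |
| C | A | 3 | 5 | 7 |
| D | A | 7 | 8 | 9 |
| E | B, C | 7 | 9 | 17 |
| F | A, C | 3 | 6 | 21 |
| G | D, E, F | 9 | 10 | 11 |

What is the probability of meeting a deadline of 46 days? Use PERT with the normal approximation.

te_A = (5 + 4·11 + 17)/6 = 66/6 = 11; σ²_A = ((17−5)/6)² = 4.000
te_B = (9 + 4·10 + 17)/6 = 66/6 = 11; σ²_B = ((17−9)/6)² = 1.778
te_C = (3 + 4·5 + 7)/6 = 30/6 = 5; σ²_C = ((7−3)/6)² = 0.444
te_D = (7 + 4·8 + 9)/6 = 48/6 = 8; σ²_D = ((9−7)/6)² = 0.111
te_E = (7 + 4·9 + 17)/6 = 60/6 = 10; σ²_E = ((17−7)/6)² = 2.778
te_F = (3 + 4·6 + 21)/6 = 48/6 = 8; σ²_F = ((21−3)/6)² = 9.000
te_G = (9 + 4·10 + 11)/6 = 60/6 = 10; σ²_G = ((11−9)/6)² = 0.111

Forward pass:
ES_A = 0; EF_A = 11
ES_B = 11; EF_B = 11+11 = 22
ES_C = 11; EF_C = 11+5 = 16
ES_D = 11; EF_D = 11+8 = 19
ES_E = max(EF_B=22, EF_C=16) = 22; EF_E = 22+10 = 32
ES_F = max(EF_A=11, EF_C=16) = 16; EF_F = 16+8 = 24
ES_G = max(EF_D=19, EF_E=32, EF_F=24) = 32; EF_G = 32+10 = 42
Expected project duration μ = 42 days. Critical path: A → B → E → G.

Variance along critical path = 4.000 + 1.778 + 2.778 + 0.111 = 8.667; σ = √8.667 = 2.944 days.
Z = (46 − 42) / 2.944 = 1.359
P(T ≤ 46) = Φ(1.359) ≈ 0.913

0.913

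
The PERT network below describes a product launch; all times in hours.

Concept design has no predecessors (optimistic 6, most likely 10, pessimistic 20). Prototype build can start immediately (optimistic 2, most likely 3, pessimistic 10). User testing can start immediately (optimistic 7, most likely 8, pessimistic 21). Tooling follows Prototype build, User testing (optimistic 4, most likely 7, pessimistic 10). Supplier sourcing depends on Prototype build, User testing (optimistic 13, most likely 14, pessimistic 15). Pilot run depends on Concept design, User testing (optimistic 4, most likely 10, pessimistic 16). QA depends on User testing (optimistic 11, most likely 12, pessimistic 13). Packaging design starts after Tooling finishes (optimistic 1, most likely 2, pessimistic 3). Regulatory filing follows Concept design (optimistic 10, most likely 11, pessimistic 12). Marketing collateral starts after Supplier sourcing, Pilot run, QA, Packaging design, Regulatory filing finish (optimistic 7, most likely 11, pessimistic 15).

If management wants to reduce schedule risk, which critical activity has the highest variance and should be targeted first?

User testing

te_Concept design = (6 + 4·10 + 20)/6 = 66/6 = 11; σ²_Concept design = ((20−6)/6)² = 5.444
te_Prototype build = (2 + 4·3 + 10)/6 = 24/6 = 4; σ²_Prototype build = ((10−2)/6)² = 1.778
te_User testing = (7 + 4·8 + 21)/6 = 60/6 = 10; σ²_User testing = ((21−7)/6)² = 5.444
te_Tooling = (4 + 4·7 + 10)/6 = 42/6 = 7; σ²_Tooling = ((10−4)/6)² = 1.000
te_Supplier sourcing = (13 + 4·14 + 15)/6 = 84/6 = 14; σ²_Supplier sourcing = ((15−13)/6)² = 0.111
te_Pilot run = (4 + 4·10 + 16)/6 = 60/6 = 10; σ²_Pilot run = ((16−4)/6)² = 4.000
te_QA = (11 + 4·12 + 13)/6 = 72/6 = 12; σ²_QA = ((13−11)/6)² = 0.111
te_Packaging design = (1 + 4·2 + 3)/6 = 12/6 = 2; σ²_Packaging design = ((3−1)/6)² = 0.111
te_Regulatory filing = (10 + 4·11 + 12)/6 = 66/6 = 11; σ²_Regulatory filing = ((12−10)/6)² = 0.111
te_Marketing collateral = (7 + 4·11 + 15)/6 = 66/6 = 11; σ²_Marketing collateral = ((15−7)/6)² = 1.778

Forward pass:
ES_Concept design = 0; EF_Concept design = 11
ES_Prototype build = 0; EF_Prototype build = 4
ES_User testing = 0; EF_User testing = 10
ES_Tooling = max(EF_Prototype build=4, EF_User testing=10) = 10; EF_Tooling = 10+7 = 17
ES_Supplier sourcing = max(EF_Prototype build=4, EF_User testing=10) = 10; EF_Supplier sourcing = 10+14 = 24
ES_Pilot run = max(EF_Concept design=11, EF_User testing=10) = 11; EF_Pilot run = 11+10 = 21
ES_QA = 10; EF_QA = 10+12 = 22
ES_Packaging design = 17; EF_Packaging design = 17+2 = 19
ES_Regulatory filing = 11; EF_Regulatory filing = 11+11 = 22
ES_Marketing collateral = max(EF_Supplier sourcing=24, EF_Pilot run=21, EF_QA=22, EF_Packaging design=19, EF_Regulatory filing=22) = 24; EF_Marketing collateral = 24+11 = 35
Expected project duration μ = 35 hours. Critical path: User testing → Supplier sourcing → Marketing collateral.

Variances on critical path: σ²_User testing=5.444, σ²_Supplier sourcing=0.111, σ²_Marketing collateral=1.778.
Largest is σ²_User testing = 5.444.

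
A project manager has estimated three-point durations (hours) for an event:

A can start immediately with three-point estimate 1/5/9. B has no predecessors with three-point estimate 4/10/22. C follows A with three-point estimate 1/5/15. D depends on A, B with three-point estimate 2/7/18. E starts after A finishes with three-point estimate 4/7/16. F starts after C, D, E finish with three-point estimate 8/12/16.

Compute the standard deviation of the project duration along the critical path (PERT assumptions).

te_A = (1 + 4·5 + 9)/6 = 30/6 = 5; σ²_A = ((9−1)/6)² = 1.778
te_B = (4 + 4·10 + 22)/6 = 66/6 = 11; σ²_B = ((22−4)/6)² = 9.000
te_C = (1 + 4·5 + 15)/6 = 36/6 = 6; σ²_C = ((15−1)/6)² = 5.444
te_D = (2 + 4·7 + 18)/6 = 48/6 = 8; σ²_D = ((18−2)/6)² = 7.111
te_E = (4 + 4·7 + 16)/6 = 48/6 = 8; σ²_E = ((16−4)/6)² = 4.000
te_F = (8 + 4·12 + 16)/6 = 72/6 = 12; σ²_F = ((16−8)/6)² = 1.778

Forward pass:
ES_A = 0; EF_A = 5
ES_B = 0; EF_B = 11
ES_C = 5; EF_C = 5+6 = 11
ES_D = max(EF_A=5, EF_B=11) = 11; EF_D = 11+8 = 19
ES_E = 5; EF_E = 5+8 = 13
ES_F = max(EF_C=11, EF_D=19, EF_E=13) = 19; EF_F = 19+12 = 31
Expected project duration μ = 31 hours. Critical path: B → D → F.

Variance along critical path = 9.000 + 7.111 + 1.778 = 17.889
σ = √17.889 = 4.230 hours

4.23 hours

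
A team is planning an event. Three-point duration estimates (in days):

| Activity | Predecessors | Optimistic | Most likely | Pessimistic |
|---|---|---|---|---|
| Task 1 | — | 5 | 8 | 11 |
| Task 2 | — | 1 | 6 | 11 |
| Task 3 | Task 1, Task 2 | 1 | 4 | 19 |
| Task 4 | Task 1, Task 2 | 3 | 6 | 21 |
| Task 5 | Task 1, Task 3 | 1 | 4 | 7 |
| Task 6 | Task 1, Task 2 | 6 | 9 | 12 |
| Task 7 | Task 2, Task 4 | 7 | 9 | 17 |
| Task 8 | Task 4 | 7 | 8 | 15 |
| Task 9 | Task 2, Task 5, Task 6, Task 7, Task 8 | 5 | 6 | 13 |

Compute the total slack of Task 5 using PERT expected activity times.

te_Task 1 = (5 + 4·8 + 11)/6 = 48/6 = 8
te_Task 2 = (1 + 4·6 + 11)/6 = 36/6 = 6
te_Task 3 = (1 + 4·4 + 19)/6 = 36/6 = 6
te_Task 4 = (3 + 4·6 + 21)/6 = 48/6 = 8
te_Task 5 = (1 + 4·4 + 7)/6 = 24/6 = 4
te_Task 6 = (6 + 4·9 + 12)/6 = 54/6 = 9
te_Task 7 = (7 + 4·9 + 17)/6 = 60/6 = 10
te_Task 8 = (7 + 4·8 + 15)/6 = 54/6 = 9
te_Task 9 = (5 + 4·6 + 13)/6 = 42/6 = 7

Forward pass:
ES_Task 1 = 0; EF_Task 1 = 8
ES_Task 2 = 0; EF_Task 2 = 6
ES_Task 3 = max(EF_Task 1=8, EF_Task 2=6) = 8; EF_Task 3 = 8+6 = 14
ES_Task 4 = max(EF_Task 1=8, EF_Task 2=6) = 8; EF_Task 4 = 8+8 = 16
ES_Task 5 = max(EF_Task 1=8, EF_Task 3=14) = 14; EF_Task 5 = 14+4 = 18
ES_Task 6 = max(EF_Task 1=8, EF_Task 2=6) = 8; EF_Task 6 = 8+9 = 17
ES_Task 7 = max(EF_Task 2=6, EF_Task 4=16) = 16; EF_Task 7 = 16+10 = 26
ES_Task 8 = 16; EF_Task 8 = 16+9 = 25
ES_Task 9 = max(EF_Task 2=6, EF_Task 5=18, EF_Task 6=17, EF_Task 7=26, EF_Task 8=25) = 26; EF_Task 9 = 26+7 = 33
Expected project duration μ = 33 days. Critical path: Task 1 → Task 4 → Task 7 → Task 9.

Backward pass:
LF_Task 9 = 33; LS_Task 9 = 33−7 = 26
LF_Task 8 = LS_Task 9 = 26; LS_Task 8 = 26−9 = 17
LF_Task 7 = LS_Task 9 = 26; LS_Task 7 = 26−10 = 16
LF_Task 6 = LS_Task 9 = 26; LS_Task 6 = 26−9 = 17
LF_Task 5 = LS_Task 9 = 26; LS_Task 5 = 26−4 = 22
LF_Task 4 = min(LS_Task 7=16, LS_Task 8=17) = 16; LS_Task 4 = 16−8 = 8
LF_Task 3 = LS_Task 5 = 22; LS_Task 3 = 22−6 = 16
LF_Task 2 = min(LS_Task 3=16, LS_Task 4=8, LS_Task 6=17, LS_Task 7=16, LS_Task 9=26) = 8; LS_Task 2 = 8−6 = 2
LF_Task 1 = min(LS_Task 3=16, LS_Task 4=8, LS_Task 5=22, LS_Task 6=17) = 8; LS_Task 1 = 8−8 = 0
Slack_Task 5 = LS_Task 5 − ES_Task 5 = 22 − 14 = 8

8 days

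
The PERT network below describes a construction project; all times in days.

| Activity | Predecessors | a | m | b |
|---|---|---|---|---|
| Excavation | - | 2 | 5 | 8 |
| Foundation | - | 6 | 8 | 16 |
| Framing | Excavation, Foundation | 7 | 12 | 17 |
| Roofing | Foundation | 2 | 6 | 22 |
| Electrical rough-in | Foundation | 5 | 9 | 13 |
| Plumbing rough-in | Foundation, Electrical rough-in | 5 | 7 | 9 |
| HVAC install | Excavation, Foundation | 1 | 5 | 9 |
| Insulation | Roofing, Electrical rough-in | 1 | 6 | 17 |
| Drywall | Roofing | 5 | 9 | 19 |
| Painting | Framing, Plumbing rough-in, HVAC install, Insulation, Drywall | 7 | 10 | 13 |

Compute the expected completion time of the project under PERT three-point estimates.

te_Excavation = (2 + 4·5 + 8)/6 = 30/6 = 5
te_Foundation = (6 + 4·8 + 16)/6 = 54/6 = 9
te_Framing = (7 + 4·12 + 17)/6 = 72/6 = 12
te_Roofing = (2 + 4·6 + 22)/6 = 48/6 = 8
te_Electrical rough-in = (5 + 4·9 + 13)/6 = 54/6 = 9
te_Plumbing rough-in = (5 + 4·7 + 9)/6 = 42/6 = 7
te_HVAC install = (1 + 4·5 + 9)/6 = 30/6 = 5
te_Insulation = (1 + 4·6 + 17)/6 = 42/6 = 7
te_Drywall = (5 + 4·9 + 19)/6 = 60/6 = 10
te_Painting = (7 + 4·10 + 13)/6 = 60/6 = 10

Forward pass:
ES_Excavation = 0; EF_Excavation = 5
ES_Foundation = 0; EF_Foundation = 9
ES_Framing = max(EF_Excavation=5, EF_Foundation=9) = 9; EF_Framing = 9+12 = 21
ES_Roofing = 9; EF_Roofing = 9+8 = 17
ES_Electrical rough-in = 9; EF_Electrical rough-in = 9+9 = 18
ES_Plumbing rough-in = max(EF_Foundation=9, EF_Electrical rough-in=18) = 18; EF_Plumbing rough-in = 18+7 = 25
ES_HVAC install = max(EF_Excavation=5, EF_Foundation=9) = 9; EF_HVAC install = 9+5 = 14
ES_Insulation = max(EF_Roofing=17, EF_Electrical rough-in=18) = 18; EF_Insulation = 18+7 = 25
ES_Drywall = 17; EF_Drywall = 17+10 = 27
ES_Painting = max(EF_Framing=21, EF_Plumbing rough-in=25, EF_HVAC install=14, EF_Insulation=25, EF_Drywall=27) = 27; EF_Painting = 27+10 = 37
Expected project duration μ = 37 days. Critical path: Foundation → Roofing → Drywall → Painting.

37 days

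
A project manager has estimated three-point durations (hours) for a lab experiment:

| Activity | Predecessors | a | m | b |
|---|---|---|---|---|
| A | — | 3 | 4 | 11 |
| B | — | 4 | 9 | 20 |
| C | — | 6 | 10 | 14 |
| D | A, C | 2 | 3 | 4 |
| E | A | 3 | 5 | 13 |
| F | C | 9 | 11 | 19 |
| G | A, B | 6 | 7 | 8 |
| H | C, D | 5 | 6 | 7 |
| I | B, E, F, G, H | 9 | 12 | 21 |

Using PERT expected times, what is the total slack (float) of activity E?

11 hours

te_A = (3 + 4·4 + 11)/6 = 30/6 = 5
te_B = (4 + 4·9 + 20)/6 = 60/6 = 10
te_C = (6 + 4·10 + 14)/6 = 60/6 = 10
te_D = (2 + 4·3 + 4)/6 = 18/6 = 3
te_E = (3 + 4·5 + 13)/6 = 36/6 = 6
te_F = (9 + 4·11 + 19)/6 = 72/6 = 12
te_G = (6 + 4·7 + 8)/6 = 42/6 = 7
te_H = (5 + 4·6 + 7)/6 = 36/6 = 6
te_I = (9 + 4·12 + 21)/6 = 78/6 = 13

Forward pass:
ES_A = 0; EF_A = 5
ES_B = 0; EF_B = 10
ES_C = 0; EF_C = 10
ES_D = max(EF_A=5, EF_C=10) = 10; EF_D = 10+3 = 13
ES_E = 5; EF_E = 5+6 = 11
ES_F = 10; EF_F = 10+12 = 22
ES_G = max(EF_A=5, EF_B=10) = 10; EF_G = 10+7 = 17
ES_H = max(EF_C=10, EF_D=13) = 13; EF_H = 13+6 = 19
ES_I = max(EF_B=10, EF_E=11, EF_F=22, EF_G=17, EF_H=19) = 22; EF_I = 22+13 = 35
Expected project duration μ = 35 hours. Critical path: C → F → I.

Backward pass:
LF_I = 35; LS_I = 35−13 = 22
LF_H = LS_I = 22; LS_H = 22−6 = 16
LF_G = LS_I = 22; LS_G = 22−7 = 15
LF_F = LS_I = 22; LS_F = 22−12 = 10
LF_E = LS_I = 22; LS_E = 22−6 = 16
LF_D = LS_H = 16; LS_D = 16−3 = 13
LF_C = min(LS_D=13, LS_F=10, LS_H=16) = 10; LS_C = 10−10 = 0
LF_B = min(LS_G=15, LS_I=22) = 15; LS_B = 15−10 = 5
LF_A = min(LS_D=13, LS_E=16, LS_G=15) = 13; LS_A = 13−5 = 8
Slack_E = LS_E − ES_E = 16 − 5 = 11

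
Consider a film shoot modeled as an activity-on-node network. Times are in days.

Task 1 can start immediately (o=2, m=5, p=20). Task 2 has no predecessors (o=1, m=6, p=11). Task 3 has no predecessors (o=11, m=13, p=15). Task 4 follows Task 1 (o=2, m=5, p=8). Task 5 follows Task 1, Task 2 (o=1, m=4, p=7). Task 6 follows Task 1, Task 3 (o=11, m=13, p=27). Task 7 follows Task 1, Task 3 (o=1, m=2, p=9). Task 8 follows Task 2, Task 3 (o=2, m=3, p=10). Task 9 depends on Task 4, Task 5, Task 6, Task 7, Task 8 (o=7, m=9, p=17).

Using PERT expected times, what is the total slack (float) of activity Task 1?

te_Task 1 = (2 + 4·5 + 20)/6 = 42/6 = 7
te_Task 2 = (1 + 4·6 + 11)/6 = 36/6 = 6
te_Task 3 = (11 + 4·13 + 15)/6 = 78/6 = 13
te_Task 4 = (2 + 4·5 + 8)/6 = 30/6 = 5
te_Task 5 = (1 + 4·4 + 7)/6 = 24/6 = 4
te_Task 6 = (11 + 4·13 + 27)/6 = 90/6 = 15
te_Task 7 = (1 + 4·2 + 9)/6 = 18/6 = 3
te_Task 8 = (2 + 4·3 + 10)/6 = 24/6 = 4
te_Task 9 = (7 + 4·9 + 17)/6 = 60/6 = 10

Forward pass:
ES_Task 1 = 0; EF_Task 1 = 7
ES_Task 2 = 0; EF_Task 2 = 6
ES_Task 3 = 0; EF_Task 3 = 13
ES_Task 4 = 7; EF_Task 4 = 7+5 = 12
ES_Task 5 = max(EF_Task 1=7, EF_Task 2=6) = 7; EF_Task 5 = 7+4 = 11
ES_Task 6 = max(EF_Task 1=7, EF_Task 3=13) = 13; EF_Task 6 = 13+15 = 28
ES_Task 7 = max(EF_Task 1=7, EF_Task 3=13) = 13; EF_Task 7 = 13+3 = 16
ES_Task 8 = max(EF_Task 2=6, EF_Task 3=13) = 13; EF_Task 8 = 13+4 = 17
ES_Task 9 = max(EF_Task 4=12, EF_Task 5=11, EF_Task 6=28, EF_Task 7=16, EF_Task 8=17) = 28; EF_Task 9 = 28+10 = 38
Expected project duration μ = 38 days. Critical path: Task 3 → Task 6 → Task 9.

Backward pass:
LF_Task 9 = 38; LS_Task 9 = 38−10 = 28
LF_Task 8 = LS_Task 9 = 28; LS_Task 8 = 28−4 = 24
LF_Task 7 = LS_Task 9 = 28; LS_Task 7 = 28−3 = 25
LF_Task 6 = LS_Task 9 = 28; LS_Task 6 = 28−15 = 13
LF_Task 5 = LS_Task 9 = 28; LS_Task 5 = 28−4 = 24
LF_Task 4 = LS_Task 9 = 28; LS_Task 4 = 28−5 = 23
LF_Task 3 = min(LS_Task 6=13, LS_Task 7=25, LS_Task 8=24) = 13; LS_Task 3 = 13−13 = 0
LF_Task 2 = min(LS_Task 5=24, LS_Task 8=24) = 24; LS_Task 2 = 24−6 = 18
LF_Task 1 = min(LS_Task 4=23, LS_Task 5=24, LS_Task 6=13, LS_Task 7=25) = 13; LS_Task 1 = 13−7 = 6
Slack_Task 1 = LS_Task 1 − ES_Task 1 = 6 − 0 = 6

6 days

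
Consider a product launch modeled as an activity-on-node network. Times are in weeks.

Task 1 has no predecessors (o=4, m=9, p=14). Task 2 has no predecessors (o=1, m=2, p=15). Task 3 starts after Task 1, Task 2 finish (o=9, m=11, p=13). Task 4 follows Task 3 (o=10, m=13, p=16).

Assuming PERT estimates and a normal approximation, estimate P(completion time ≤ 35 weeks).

0.835

te_Task 1 = (4 + 4·9 + 14)/6 = 54/6 = 9; σ²_Task 1 = ((14−4)/6)² = 2.778
te_Task 2 = (1 + 4·2 + 15)/6 = 24/6 = 4; σ²_Task 2 = ((15−1)/6)² = 5.444
te_Task 3 = (9 + 4·11 + 13)/6 = 66/6 = 11; σ²_Task 3 = ((13−9)/6)² = 0.444
te_Task 4 = (10 + 4·13 + 16)/6 = 78/6 = 13; σ²_Task 4 = ((16−10)/6)² = 1.000

Forward pass:
ES_Task 1 = 0; EF_Task 1 = 9
ES_Task 2 = 0; EF_Task 2 = 4
ES_Task 3 = max(EF_Task 1=9, EF_Task 2=4) = 9; EF_Task 3 = 9+11 = 20
ES_Task 4 = 20; EF_Task 4 = 20+13 = 33
Expected project duration μ = 33 weeks. Critical path: Task 1 → Task 3 → Task 4.

Variance along critical path = 2.778 + 0.444 + 1.000 = 4.222; σ = √4.222 = 2.055 weeks.
Z = (35 − 33) / 2.055 = 0.973
P(T ≤ 35) = Φ(0.973) ≈ 0.835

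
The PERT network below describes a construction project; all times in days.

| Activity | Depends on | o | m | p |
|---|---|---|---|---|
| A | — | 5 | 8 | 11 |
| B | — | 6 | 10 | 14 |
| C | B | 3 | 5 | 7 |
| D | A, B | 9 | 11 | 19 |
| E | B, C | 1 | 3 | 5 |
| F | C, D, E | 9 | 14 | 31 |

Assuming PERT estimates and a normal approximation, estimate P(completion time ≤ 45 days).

0.951

te_A = (5 + 4·8 + 11)/6 = 48/6 = 8; σ²_A = ((11−5)/6)² = 1.000
te_B = (6 + 4·10 + 14)/6 = 60/6 = 10; σ²_B = ((14−6)/6)² = 1.778
te_C = (3 + 4·5 + 7)/6 = 30/6 = 5; σ²_C = ((7−3)/6)² = 0.444
te_D = (9 + 4·11 + 19)/6 = 72/6 = 12; σ²_D = ((19−9)/6)² = 2.778
te_E = (1 + 4·3 + 5)/6 = 18/6 = 3; σ²_E = ((5−1)/6)² = 0.444
te_F = (9 + 4·14 + 31)/6 = 96/6 = 16; σ²_F = ((31−9)/6)² = 13.444

Forward pass:
ES_A = 0; EF_A = 8
ES_B = 0; EF_B = 10
ES_C = 10; EF_C = 10+5 = 15
ES_D = max(EF_A=8, EF_B=10) = 10; EF_D = 10+12 = 22
ES_E = max(EF_B=10, EF_C=15) = 15; EF_E = 15+3 = 18
ES_F = max(EF_C=15, EF_D=22, EF_E=18) = 22; EF_F = 22+16 = 38
Expected project duration μ = 38 days. Critical path: B → D → F.

Variance along critical path = 1.778 + 2.778 + 13.444 = 18.000; σ = √18.000 = 4.243 days.
Z = (45 − 38) / 4.243 = 1.650
P(T ≤ 45) = Φ(1.650) ≈ 0.951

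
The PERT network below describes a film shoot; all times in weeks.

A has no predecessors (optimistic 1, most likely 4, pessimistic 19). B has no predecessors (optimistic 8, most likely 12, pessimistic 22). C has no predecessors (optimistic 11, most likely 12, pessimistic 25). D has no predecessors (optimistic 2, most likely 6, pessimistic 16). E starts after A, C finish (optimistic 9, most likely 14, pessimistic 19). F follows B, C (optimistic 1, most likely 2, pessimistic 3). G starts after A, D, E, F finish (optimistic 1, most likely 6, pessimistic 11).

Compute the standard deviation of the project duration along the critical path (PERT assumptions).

3.32 weeks

te_A = (1 + 4·4 + 19)/6 = 36/6 = 6; σ²_A = ((19−1)/6)² = 9.000
te_B = (8 + 4·12 + 22)/6 = 78/6 = 13; σ²_B = ((22−8)/6)² = 5.444
te_C = (11 + 4·12 + 25)/6 = 84/6 = 14; σ²_C = ((25−11)/6)² = 5.444
te_D = (2 + 4·6 + 16)/6 = 42/6 = 7; σ²_D = ((16−2)/6)² = 5.444
te_E = (9 + 4·14 + 19)/6 = 84/6 = 14; σ²_E = ((19−9)/6)² = 2.778
te_F = (1 + 4·2 + 3)/6 = 12/6 = 2; σ²_F = ((3−1)/6)² = 0.111
te_G = (1 + 4·6 + 11)/6 = 36/6 = 6; σ²_G = ((11−1)/6)² = 2.778

Forward pass:
ES_A = 0; EF_A = 6
ES_B = 0; EF_B = 13
ES_C = 0; EF_C = 14
ES_D = 0; EF_D = 7
ES_E = max(EF_A=6, EF_C=14) = 14; EF_E = 14+14 = 28
ES_F = max(EF_B=13, EF_C=14) = 14; EF_F = 14+2 = 16
ES_G = max(EF_A=6, EF_D=7, EF_E=28, EF_F=16) = 28; EF_G = 28+6 = 34
Expected project duration μ = 34 weeks. Critical path: C → E → G.

Variance along critical path = 5.444 + 2.778 + 2.778 = 11.000
σ = √11.000 = 3.317 weeks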